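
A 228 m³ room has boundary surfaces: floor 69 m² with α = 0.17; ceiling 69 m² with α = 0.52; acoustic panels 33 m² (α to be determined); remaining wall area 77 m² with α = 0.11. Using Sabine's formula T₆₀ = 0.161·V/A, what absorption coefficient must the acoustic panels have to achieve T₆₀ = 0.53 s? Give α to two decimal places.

Required total absorption A = 0.161·228/0.53 = 69.26 m².
Absorption from the other surfaces = 69·0.17 + 69·0.52 + 77·0.11 = 56.08 m², so the acoustic panels must supply 13.18 m² over 33 m².
α = 13.18/33 = 0.399.

0.40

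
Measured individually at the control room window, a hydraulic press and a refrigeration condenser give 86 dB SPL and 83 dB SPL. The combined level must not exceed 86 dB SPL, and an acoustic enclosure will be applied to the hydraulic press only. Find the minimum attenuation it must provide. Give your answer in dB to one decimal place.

Fixed contribution from the other source: Σ 10^(L/10) = 10^(83/10) = 1.995e+08 (83.00 dB SPL).
The limit corresponds to 10^(86/10) = 3.981e+08; subtracting the fixed part leaves 1.986e+08 for the hydraulic press, i.e. 82.98 dB SPL.
So the hydraulic press must be reduced from 86 to 82.98 dB SPL: IL = 3.02 dB.

3.0 dB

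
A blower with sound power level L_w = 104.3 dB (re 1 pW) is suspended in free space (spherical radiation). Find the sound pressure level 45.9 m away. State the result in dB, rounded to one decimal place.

Free-field spherical radiation: L_p = L_w − 10·log₁₀(4π·r²), r = 45.9 m.
4π·r² = 2.647e+04 m², 10·log₁₀ of that is 44.228 dB.
L_p = 104.3 − 44.228 = 60.07 dB.

60.1 dB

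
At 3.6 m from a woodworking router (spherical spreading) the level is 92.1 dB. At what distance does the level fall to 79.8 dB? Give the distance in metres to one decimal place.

14.8 m

The 12.3 dB drop corresponds to a distance ratio of 10^(12.3/20) for a point source.
r₂ = 3.6·10^((92.1−79.8)/20) = 3.6·10^(12.3/20) = 14.84 m.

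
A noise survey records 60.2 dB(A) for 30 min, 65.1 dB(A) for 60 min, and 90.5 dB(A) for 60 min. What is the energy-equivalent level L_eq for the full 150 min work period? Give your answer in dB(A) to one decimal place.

86.5 dB(A)

Weight each interval's intensity by its duration and average over T = 150 min:
Σ tᵢ·10^(Lᵢ/10) = 30·10^(60.2/10) + 60·10^(65.1/10) + 60·10^(90.5/10) = 6.755e+10.
L_eq = 10·log₁₀(6.755e+10/150) = 86.54 dB(A).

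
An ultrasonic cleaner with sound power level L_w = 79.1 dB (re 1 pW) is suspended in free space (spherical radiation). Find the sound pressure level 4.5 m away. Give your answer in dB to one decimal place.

55.0 dB

Free-field spherical radiation: L_p = L_w − 10·log₁₀(4π·r²), r = 4.5 m.
4π·r² = 254.5 m², 10·log₁₀ of that is 24.056 dB.
L_p = 79.1 − 24.056 = 55.04 dB.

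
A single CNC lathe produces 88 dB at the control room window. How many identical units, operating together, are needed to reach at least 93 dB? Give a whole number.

4

Need L₁ + 10·log₁₀ N ≥ 93, i.e. log₁₀ N ≥ 0.50.
N ≥ 10^(5.0/10) = 3.162, so N = 4.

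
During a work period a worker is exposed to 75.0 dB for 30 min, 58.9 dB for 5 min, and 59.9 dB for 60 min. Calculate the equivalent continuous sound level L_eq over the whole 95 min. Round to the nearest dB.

L_eq = 10·log₁₀[(1/T)·Σ tᵢ·10^(Lᵢ/10)] with T = 95 min.
Σ tᵢ·10^(Lᵢ/10) = 30·10^(75.0/10) + 5·10^(58.9/10) + 60·10^(59.9/10) = 1.011e+09.
L_eq = 10·log₁₀(1.011e+09/95) = 70.27 dB.

70 dB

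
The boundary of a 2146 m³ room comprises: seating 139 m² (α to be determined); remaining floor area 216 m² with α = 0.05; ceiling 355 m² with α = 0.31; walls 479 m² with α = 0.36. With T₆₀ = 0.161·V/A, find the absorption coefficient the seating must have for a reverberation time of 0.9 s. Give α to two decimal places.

Required total absorption A = 0.161·2146/0.9 = 383.90 m².
Absorption from the other surfaces = 216·0.05 + 355·0.31 + 479·0.36 = 293.29 m², so the seating must supply 90.61 m² over 139 m².
α = 90.61/139 = 0.652.

0.65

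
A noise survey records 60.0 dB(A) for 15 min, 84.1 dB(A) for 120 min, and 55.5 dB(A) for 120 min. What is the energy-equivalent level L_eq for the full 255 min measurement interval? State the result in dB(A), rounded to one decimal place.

L_eq = 10·log₁₀[(1/T)·Σ tᵢ·10^(Lᵢ/10)] with T = 255 min.
Σ tᵢ·10^(Lᵢ/10) = 15·10^(60.0/10) + 120·10^(84.1/10) + 120·10^(55.5/10) = 3.090e+10.
L_eq = 10·log₁₀(3.090e+10/255) = 80.83 dB(A).

80.8 dB(A)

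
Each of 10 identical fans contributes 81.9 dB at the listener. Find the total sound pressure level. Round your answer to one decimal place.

N identical incoherent sources raise the level by 10·log₁₀ N.
L_total = 81.9 + 10·log₁₀(10) = 81.9 + 10.000 = 91.90 dB.

91.9 dB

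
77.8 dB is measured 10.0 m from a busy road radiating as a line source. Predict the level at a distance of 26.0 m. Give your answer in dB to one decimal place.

For a line source, L₂ = L₁ − 10·log₁₀(r₂/r₁).
L₂ = 77.8 − 10·log₁₀(26.0/10.0) = 77.8 − 4.150 = 73.65 dB.

73.7 dB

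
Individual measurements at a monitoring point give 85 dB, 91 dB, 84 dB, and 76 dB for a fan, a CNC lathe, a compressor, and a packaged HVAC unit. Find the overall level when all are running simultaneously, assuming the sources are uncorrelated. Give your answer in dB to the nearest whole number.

93 dB

For uncorrelated sources the intensities add, so convert each level to linear form, sum, and take 10·log₁₀ of the total.
Σ 10^(L/10) = 10^(85/10) + 10^(91/10) + 10^(84/10) + 10^(76/10) = 1.866e+09.
L_total = 10·log₁₀(1.866e+09) = 92.71 dB.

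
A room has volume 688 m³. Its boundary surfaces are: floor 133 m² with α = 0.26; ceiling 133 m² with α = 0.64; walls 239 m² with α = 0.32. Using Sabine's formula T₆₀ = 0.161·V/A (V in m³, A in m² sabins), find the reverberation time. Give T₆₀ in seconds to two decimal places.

Total absorption A = 133·0.26 + 133·0.64 + 239·0.32 = 196.18 m² sabins.
T₆₀ = 0.161·V/A = 0.161·688/196.18 = 0.565 s.

0.56 s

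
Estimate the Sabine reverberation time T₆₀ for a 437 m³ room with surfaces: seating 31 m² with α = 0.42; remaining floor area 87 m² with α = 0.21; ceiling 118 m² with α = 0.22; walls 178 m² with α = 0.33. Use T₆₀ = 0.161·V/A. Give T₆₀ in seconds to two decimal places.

A = Σ Sᵢαᵢ = 31·0.42 + 87·0.21 + 118·0.22 + 178·0.33 = 115.99 m².
T₆₀ = 0.161·V/A = 0.161·437/115.99 = 0.607 s.

0.61 s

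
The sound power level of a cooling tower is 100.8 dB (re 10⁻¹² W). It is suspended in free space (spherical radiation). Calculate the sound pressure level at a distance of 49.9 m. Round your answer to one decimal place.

L_p = L_w − 10·log₁₀(4π·r²) with r = 49.9 m.
4π·r² = 3.129e+04 m², 10·log₁₀ of that is 44.954 dB.
L_p = 100.8 − 44.954 = 55.85 dB.

55.8 dB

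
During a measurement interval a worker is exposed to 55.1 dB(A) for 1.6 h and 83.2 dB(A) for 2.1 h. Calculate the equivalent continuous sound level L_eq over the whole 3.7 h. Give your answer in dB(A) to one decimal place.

Weight each interval's intensity by its duration and average over T = 3.7 h:
Σ tᵢ·10^(Lᵢ/10) = 1.6·10^(55.1/10) + 2.1·10^(83.2/10) = 4.393e+08.
L_eq = 10·log₁₀(4.393e+08/3.7) = 80.75 dB(A).

80.7 dB(A)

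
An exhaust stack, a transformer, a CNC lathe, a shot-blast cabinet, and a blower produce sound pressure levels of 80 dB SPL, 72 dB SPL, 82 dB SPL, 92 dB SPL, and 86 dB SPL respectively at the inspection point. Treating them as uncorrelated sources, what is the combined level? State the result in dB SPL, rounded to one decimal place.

93.5 dB SPL

For uncorrelated sources the intensities add, so convert each level to linear form, sum, and take 10·log₁₀ of the total.
Σ 10^(L/10) = 10^(80/10) + 10^(72/10) + 10^(82/10) + 10^(92/10) + 10^(86/10) = 2.257e+09.
L_total = 10·log₁₀(2.257e+09) = 93.54 dB SPL.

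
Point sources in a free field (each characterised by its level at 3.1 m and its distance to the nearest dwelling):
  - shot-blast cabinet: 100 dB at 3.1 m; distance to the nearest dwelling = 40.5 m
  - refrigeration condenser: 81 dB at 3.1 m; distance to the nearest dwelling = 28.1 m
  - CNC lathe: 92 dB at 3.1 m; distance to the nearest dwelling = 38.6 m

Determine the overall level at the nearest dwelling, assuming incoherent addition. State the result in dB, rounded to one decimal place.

First find each source's level at the receiver (point-source: −20·log₁₀(r/r_ref)), then combine on an intensity basis.
shot-blast cabinet: 100 − 20·log₁₀(40.5/3.1) = 100 − 22.32 = 77.68 dB.
refrigeration condenser: 81 − 20·log₁₀(28.1/3.1) = 81 − 19.15 = 61.85 dB.
CNC lathe: 92 − 20·log₁₀(38.6/3.1) = 92 − 21.90 = 70.10 dB.
Σ 10^(L/10) = 7.034e+07 → L_total = 10·log₁₀(7.034e+07) = 78.47 dB.

78.5 dB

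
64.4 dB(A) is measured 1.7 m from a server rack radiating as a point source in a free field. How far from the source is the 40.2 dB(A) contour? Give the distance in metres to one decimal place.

Point-source spreading drops the level by 20·log₁₀(r₂/r₁); inverting, r₂/r₁ = 10^(ΔL/20).
r₂ = 1.7·10^((64.4−40.2)/20) = 1.7·10^(24.2/20) = 27.57 m.

27.6 m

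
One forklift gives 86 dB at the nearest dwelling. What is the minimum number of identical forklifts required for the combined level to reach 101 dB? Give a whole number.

32

N identical sources give L₁ + 10·log₁₀ N, so require 10·log₁₀ N ≥ 101 − 86 = 15.0 dB.
N ≥ 10^(15.0/10) = 31.623, so N = 32.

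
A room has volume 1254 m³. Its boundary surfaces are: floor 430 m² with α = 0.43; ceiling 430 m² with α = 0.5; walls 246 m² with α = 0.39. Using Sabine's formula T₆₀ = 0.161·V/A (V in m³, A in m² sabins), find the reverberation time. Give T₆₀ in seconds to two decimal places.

Summing Sᵢαᵢ: 430·0.43 + 430·0.5 + 246·0.39 = 495.84 m².
T₆₀ = 0.161·V/A = 0.161·1254/495.84 = 0.407 s.

0.41 s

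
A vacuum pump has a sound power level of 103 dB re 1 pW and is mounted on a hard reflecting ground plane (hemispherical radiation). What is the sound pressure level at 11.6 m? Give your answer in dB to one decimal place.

73.7 dB

The power spreads over a hemisphere of area 2π·r², so L_p = L_w − 10·log₁₀(2π·r²).
2π·r² = 845.5 m², 10·log₁₀ of that is 29.271 dB.
L_p = 103 − 29.271 = 73.73 dB.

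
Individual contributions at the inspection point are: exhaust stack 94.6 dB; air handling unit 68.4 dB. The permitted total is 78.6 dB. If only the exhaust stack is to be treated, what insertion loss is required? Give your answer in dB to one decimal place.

16.4 dB

Fixed contribution from the other source: Σ 10^(L/10) = 10^(68.4/10) = 6.918e+06 (68.40 dB).
The limit corresponds to 10^(78.6/10) = 7.244e+07; subtracting the fixed part leaves 6.553e+07 for the exhaust stack, i.e. 78.16 dB.
Required insertion loss = 94.6 − 78.16 = 16.44 dB.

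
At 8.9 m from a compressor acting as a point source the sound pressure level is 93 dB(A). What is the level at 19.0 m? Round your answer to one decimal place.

Spherical spreading from a point source gives a 20·log₁₀(r₂/r₁) drop.
L₂ = 93 − 20·log₁₀(19.0/8.9) = 93 − 6.587 = 86.41 dB(A).

86.4 dB(A)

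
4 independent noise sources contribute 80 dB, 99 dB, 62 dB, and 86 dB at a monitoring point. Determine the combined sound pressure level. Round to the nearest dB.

Incoherent sources combine by intensity addition: L_total = 10·log₁₀(Σ 10^(L_i/10)).
Σ 10^(L/10) = 10^(80/10) + 10^(99/10) + 10^(62/10) + 10^(86/10) = 8.443e+09.
L_total = 10·log₁₀(8.443e+09) = 99.26 dB.

99 dB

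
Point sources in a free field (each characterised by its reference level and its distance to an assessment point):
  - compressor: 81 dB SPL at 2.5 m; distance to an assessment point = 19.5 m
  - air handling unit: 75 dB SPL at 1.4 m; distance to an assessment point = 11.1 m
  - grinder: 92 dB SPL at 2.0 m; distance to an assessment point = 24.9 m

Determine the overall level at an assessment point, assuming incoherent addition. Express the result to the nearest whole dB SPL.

Apply inverse-square spreading to bring every level to the receiver, then sum 10^(L/10).
compressor: 81 − 20·log₁₀(19.5/2.5) = 81 − 17.84 = 63.16 dB SPL.
air handling unit: 75 − 20·log₁₀(11.1/1.4) = 75 − 17.98 = 57.02 dB SPL.
grinder: 92 − 20·log₁₀(24.9/2.0) = 92 − 21.90 = 70.10 dB SPL.
Σ 10^(L/10) = 1.280e+07 → L_total = 10·log₁₀(1.280e+07) = 71.07 dB SPL.

71 dB SPL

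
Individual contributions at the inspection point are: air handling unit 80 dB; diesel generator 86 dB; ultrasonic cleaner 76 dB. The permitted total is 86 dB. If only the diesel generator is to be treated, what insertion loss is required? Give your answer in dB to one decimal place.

The untreated sources together contribute 10^(80/10) + 10^(76/10) = 1.398e+08, i.e. 81.46 dB.
To meet 86 dB overall, the treated diesel generator may contribute at most 10^(86/10) − 1.398e+08 = 2.583e+08, i.e. 84.12 dB.
Required insertion loss = 86 − 84.12 = 1.88 dB.

1.9 dB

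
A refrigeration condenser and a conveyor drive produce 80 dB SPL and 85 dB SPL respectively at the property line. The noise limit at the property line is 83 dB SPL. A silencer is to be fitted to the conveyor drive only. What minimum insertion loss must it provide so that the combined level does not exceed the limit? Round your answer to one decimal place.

Everything except the conveyor drive sums to 10^(80/10) = 1.000e+08 in linear terms, 80.00 dB SPL.
To meet 83 dB SPL overall, the treated conveyor drive may contribute at most 10^(83/10) − 1.000e+08 = 9.953e+07, i.e. 79.98 dB SPL.
Required insertion loss = 85 − 79.98 = 5.02 dB.

5.0 dB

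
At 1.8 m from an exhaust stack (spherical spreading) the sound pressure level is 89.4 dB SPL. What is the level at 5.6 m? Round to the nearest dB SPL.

80 dB SPL

Spherical spreading from a point source gives a 20·log₁₀(r₂/r₁) drop.
L₂ = 89.4 − 20·log₁₀(5.6/1.8) = 89.4 − 9.858 = 79.54 dB SPL.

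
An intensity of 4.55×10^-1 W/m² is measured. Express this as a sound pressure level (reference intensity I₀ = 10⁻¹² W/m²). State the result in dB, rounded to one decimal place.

I/I₀ = 4.55×10^-1/10⁻¹² = 4.55×10^11, and L = 10·log₁₀(I/I₀).
L = 10·(0.6580 + 11) = 116.58 dB.

116.6 dB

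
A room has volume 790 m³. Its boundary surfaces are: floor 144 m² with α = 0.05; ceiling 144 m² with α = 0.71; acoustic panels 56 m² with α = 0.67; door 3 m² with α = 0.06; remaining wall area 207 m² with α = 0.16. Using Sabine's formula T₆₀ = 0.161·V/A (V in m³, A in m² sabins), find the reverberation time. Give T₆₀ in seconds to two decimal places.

Total absorption A = 144·0.05 + 144·0.71 + 56·0.67 + 3·0.06 + 207·0.16 = 180.26 m² sabins.
T₆₀ = 0.161 × 790 / 180.26 = 0.706 s.

0.71 s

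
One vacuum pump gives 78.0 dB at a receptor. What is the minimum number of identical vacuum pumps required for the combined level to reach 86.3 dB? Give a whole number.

7

Need L₁ + 10·log₁₀ N ≥ 86.3, i.e. log₁₀ N ≥ 0.83.
N ≥ 10^(8.3/10) = 6.761, so N = 7.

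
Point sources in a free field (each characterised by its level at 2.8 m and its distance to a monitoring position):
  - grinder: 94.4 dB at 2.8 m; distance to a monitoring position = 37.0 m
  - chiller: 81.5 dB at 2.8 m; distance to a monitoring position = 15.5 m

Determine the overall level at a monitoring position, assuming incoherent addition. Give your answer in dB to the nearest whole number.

Apply inverse-square spreading to bring every level to the receiver, then sum 10^(L/10).
grinder: 94.4 − 20·log₁₀(37.0/2.8) = 94.4 − 22.42 = 71.98 dB.
chiller: 81.5 − 20·log₁₀(15.5/2.8) = 81.5 − 14.86 = 66.64 dB.
Σ 10^(L/10) = 2.038e+07 → L_total = 10·log₁₀(2.038e+07) = 73.09 dB.

73 dB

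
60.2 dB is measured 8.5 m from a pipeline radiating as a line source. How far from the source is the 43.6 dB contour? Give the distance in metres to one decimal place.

The 16.6 dB drop corresponds to a distance ratio of 10^(16.6/10) for a line source.
r₂ = 8.5·10^((60.2−43.6)/10) = 8.5·10^(16.6/10) = 388.52 m.

388.5 m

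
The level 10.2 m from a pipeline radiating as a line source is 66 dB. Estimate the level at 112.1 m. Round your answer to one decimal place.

Cylindrical spreading from a line source gives a 10·log₁₀(r₂/r₁) drop.
L₂ = 66 − 10·log₁₀(112.1/10.2) = 66 − 10.410 = 55.59 dB.

55.6 dB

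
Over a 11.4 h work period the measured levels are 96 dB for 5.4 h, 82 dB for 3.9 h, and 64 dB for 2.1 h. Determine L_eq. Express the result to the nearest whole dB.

93 dB

Weight each interval's intensity by its duration and average over T = 11.4 h:
Σ tᵢ·10^(Lᵢ/10) = 5.4·10^(96/10) + 3.9·10^(82/10) + 2.1·10^(64/10) = 2.212e+10.
L_eq = 10·log₁₀(2.212e+10/11.4) = 92.88 dB.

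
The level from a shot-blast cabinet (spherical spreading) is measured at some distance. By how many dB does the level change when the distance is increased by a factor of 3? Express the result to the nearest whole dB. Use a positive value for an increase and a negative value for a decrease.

-10 dB

Point-source spreading: ΔL = −20·log₁₀(r₂/r₁).
ΔL = −20·log₁₀(3) = -9.54 dB.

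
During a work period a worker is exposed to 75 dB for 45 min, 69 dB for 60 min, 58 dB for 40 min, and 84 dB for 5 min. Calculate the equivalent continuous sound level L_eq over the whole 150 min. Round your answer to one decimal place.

73.3 dB

The energy average is taken in the linear domain: L_eq = 10·log₁₀[(Σ tᵢ·10^(Lᵢ/10))/T], T = 150 min.
Σ tᵢ·10^(Lᵢ/10) = 45·10^(75/10) + 60·10^(69/10) + 40·10^(58/10) + 5·10^(84/10) = 3.181e+09.
L_eq = 10·log₁₀(3.181e+09/150) = 73.26 dB.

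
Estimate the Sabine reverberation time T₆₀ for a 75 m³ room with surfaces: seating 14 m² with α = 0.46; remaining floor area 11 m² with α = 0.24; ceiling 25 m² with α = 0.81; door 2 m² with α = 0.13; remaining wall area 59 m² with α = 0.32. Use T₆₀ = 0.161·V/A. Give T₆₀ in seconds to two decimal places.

A = Σ Sᵢαᵢ = 14·0.46 + 11·0.24 + 25·0.81 + 2·0.13 + 59·0.32 = 48.47 m².
T₆₀ = 0.161·V/A = 0.161·75/48.47 = 0.249 s.

0.25 s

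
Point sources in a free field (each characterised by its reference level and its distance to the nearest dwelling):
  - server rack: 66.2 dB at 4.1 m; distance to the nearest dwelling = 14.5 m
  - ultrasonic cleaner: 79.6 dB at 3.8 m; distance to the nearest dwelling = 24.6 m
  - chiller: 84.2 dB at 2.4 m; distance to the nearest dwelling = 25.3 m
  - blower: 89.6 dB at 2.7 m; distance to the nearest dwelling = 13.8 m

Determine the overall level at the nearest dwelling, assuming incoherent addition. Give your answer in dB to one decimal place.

76.0 dB

First find each source's level at the receiver (point-source: −20·log₁₀(r/r_ref)), then combine on an intensity basis.
server rack: 66.2 − 20·log₁₀(14.5/4.1) = 66.2 − 10.97 = 55.23 dB.
ultrasonic cleaner: 79.6 − 20·log₁₀(24.6/3.8) = 79.6 − 16.22 = 63.38 dB.
chiller: 84.2 − 20·log₁₀(25.3/2.4) = 84.2 − 20.46 = 63.74 dB.
blower: 89.6 − 20·log₁₀(13.8/2.7) = 89.6 − 14.17 = 75.43 dB.
Σ 10^(L/10) = 3.979e+07 → L_total = 10·log₁₀(3.979e+07) = 76.00 dB.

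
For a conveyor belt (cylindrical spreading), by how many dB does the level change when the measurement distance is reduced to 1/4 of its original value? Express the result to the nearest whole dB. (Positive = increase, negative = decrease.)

A line source loses 3 dB per doubling of distance; generally ΔL = −10·log₁₀(r₂/r₁).
ΔL = −10·log₁₀(0.25) = +6.02 dB.

+6 dB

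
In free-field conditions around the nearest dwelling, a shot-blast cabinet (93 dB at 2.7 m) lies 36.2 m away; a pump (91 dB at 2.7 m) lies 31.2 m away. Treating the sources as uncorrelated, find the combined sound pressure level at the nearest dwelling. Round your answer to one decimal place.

Propagate each source to the receiver with L = L_ref − 20·log₁₀(r/r_ref), then add intensities.
shot-blast cabinet: 93 − 20·log₁₀(36.2/2.7) = 93 − 22.55 = 70.45 dB.
pump: 91 − 20·log₁₀(31.2/2.7) = 91 − 21.26 = 69.74 dB.
Σ 10^(L/10) = 2.053e+07 → L_total = 10·log₁₀(2.053e+07) = 73.12 dB.

73.1 dB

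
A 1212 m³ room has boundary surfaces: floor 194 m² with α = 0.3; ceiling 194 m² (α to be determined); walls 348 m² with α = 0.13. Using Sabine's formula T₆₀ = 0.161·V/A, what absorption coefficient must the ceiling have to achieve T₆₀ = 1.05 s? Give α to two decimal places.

From T₆₀ = 0.161·V/A, the target T₆₀ = 1.05 s needs A = 0.161·1212/1.05 = 185.84 m².
Absorption from the other surfaces = 194·0.3 + 348·0.13 = 103.44 m², so the ceiling must supply 82.40 m² over 194 m².
α = 82.40/194 = 0.425.

0.42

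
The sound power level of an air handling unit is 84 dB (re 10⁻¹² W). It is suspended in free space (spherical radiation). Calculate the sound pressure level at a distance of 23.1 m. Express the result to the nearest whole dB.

L_p = L_w − 10·log₁₀(4π·r²) with r = 23.1 m.
4π·r² = 6706 m², 10·log₁₀ of that is 38.264 dB.
L_p = 84 − 38.264 = 45.74 dB.

46 dB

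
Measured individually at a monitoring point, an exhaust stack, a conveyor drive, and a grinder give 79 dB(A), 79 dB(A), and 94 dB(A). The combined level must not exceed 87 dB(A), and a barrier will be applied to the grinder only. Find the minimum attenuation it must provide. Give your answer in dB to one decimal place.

8.7 dB

Everything except the grinder sums to 10^(79/10) + 10^(79/10) = 1.589e+08 in linear terms, 82.01 dB(A).
To meet 87 dB(A) overall, the treated grinder may contribute at most 10^(87/10) − 1.589e+08 = 3.423e+08, i.e. 85.34 dB(A).
So the grinder must be reduced from 94 to 85.34 dB(A): IL = 8.66 dB.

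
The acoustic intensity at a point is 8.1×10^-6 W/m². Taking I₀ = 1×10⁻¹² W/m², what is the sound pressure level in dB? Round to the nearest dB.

Dividing by I₀ shifts the exponent by 12: I/I₀ = 8.1×10^6.
L = 10·(0.9085 + 6) = 69.08 dB.

69 dB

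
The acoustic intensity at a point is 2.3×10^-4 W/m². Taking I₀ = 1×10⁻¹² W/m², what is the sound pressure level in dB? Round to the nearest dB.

84 dB

Dividing by I₀ shifts the exponent by 12: I/I₀ = 2.3×10^8.
L = 10·(0.3617 + 8) = 83.62 dB.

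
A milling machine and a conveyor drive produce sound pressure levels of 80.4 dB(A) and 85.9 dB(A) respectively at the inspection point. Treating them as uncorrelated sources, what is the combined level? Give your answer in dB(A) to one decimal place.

87.0 dB(A)

For uncorrelated sources the intensities add, so convert each level to linear form, sum, and take 10·log₁₀ of the total.
Σ 10^(L/10) = 10^(80.4/10) + 10^(85.9/10) = 4.987e+08.
L_total = 10·log₁₀(4.987e+08) = 86.98 dB(A).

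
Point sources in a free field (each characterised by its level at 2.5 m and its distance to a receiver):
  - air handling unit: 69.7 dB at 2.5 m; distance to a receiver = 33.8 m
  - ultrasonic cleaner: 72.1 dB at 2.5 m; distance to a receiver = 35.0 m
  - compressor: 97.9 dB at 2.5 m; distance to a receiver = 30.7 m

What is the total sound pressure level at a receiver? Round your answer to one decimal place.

76.1 dB

Propagate each source to the receiver with L = L_ref − 20·log₁₀(r/r_ref), then add intensities.
air handling unit: 69.7 − 20·log₁₀(33.8/2.5) = 69.7 − 22.62 = 47.08 dB.
ultrasonic cleaner: 72.1 − 20·log₁₀(35.0/2.5) = 72.1 − 22.92 = 49.18 dB.
compressor: 97.9 − 20·log₁₀(30.7/2.5) = 97.9 − 21.78 = 76.12 dB.
Σ 10^(L/10) = 4.102e+07 → L_total = 10·log₁₀(4.102e+07) = 76.13 dB.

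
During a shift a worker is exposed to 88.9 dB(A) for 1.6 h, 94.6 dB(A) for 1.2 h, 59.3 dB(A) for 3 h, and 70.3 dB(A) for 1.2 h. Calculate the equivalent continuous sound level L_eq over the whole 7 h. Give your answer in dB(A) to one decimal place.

The energy average is taken in the linear domain: L_eq = 10·log₁₀[(Σ tᵢ·10^(Lᵢ/10))/T], T = 7 h.
Σ tᵢ·10^(Lᵢ/10) = 1.6·10^(88.9/10) + 1.2·10^(94.6/10) + 3·10^(59.3/10) + 1.2·10^(70.3/10) = 4.718e+09.
L_eq = 10·log₁₀(4.718e+09/7) = 88.29 dB(A).

88.3 dB(A)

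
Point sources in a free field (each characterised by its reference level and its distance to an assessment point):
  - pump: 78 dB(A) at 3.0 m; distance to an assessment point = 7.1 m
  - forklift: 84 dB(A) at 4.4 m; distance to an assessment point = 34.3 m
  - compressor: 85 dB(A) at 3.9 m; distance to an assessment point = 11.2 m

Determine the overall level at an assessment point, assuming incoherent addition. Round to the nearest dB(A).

77 dB(A)

Propagate each source to the receiver with L = L_ref − 20·log₁₀(r/r_ref), then add intensities.
pump: 78 − 20·log₁₀(7.1/3.0) = 78 − 7.48 = 70.52 dB(A).
forklift: 84 − 20·log₁₀(34.3/4.4) = 84 − 17.84 = 66.16 dB(A).
compressor: 85 − 20·log₁₀(11.2/3.9) = 85 − 9.16 = 75.84 dB(A).
Σ 10^(L/10) = 5.374e+07 → L_total = 10·log₁₀(5.374e+07) = 77.30 dB(A).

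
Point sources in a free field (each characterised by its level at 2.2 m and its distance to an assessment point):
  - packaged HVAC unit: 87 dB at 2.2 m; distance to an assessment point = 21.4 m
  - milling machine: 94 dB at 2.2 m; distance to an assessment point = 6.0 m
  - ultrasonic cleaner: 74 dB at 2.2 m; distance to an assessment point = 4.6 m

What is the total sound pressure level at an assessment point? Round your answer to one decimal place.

85.4 dB

Apply inverse-square spreading to bring every level to the receiver, then sum 10^(L/10).
packaged HVAC unit: 87 − 20·log₁₀(21.4/2.2) = 87 − 19.76 = 67.24 dB.
milling machine: 94 − 20·log₁₀(6.0/2.2) = 94 − 8.71 = 85.29 dB.
ultrasonic cleaner: 74 − 20·log₁₀(4.6/2.2) = 74 − 6.41 = 67.59 dB.
Σ 10^(L/10) = 3.488e+08 → L_total = 10·log₁₀(3.488e+08) = 85.43 dB.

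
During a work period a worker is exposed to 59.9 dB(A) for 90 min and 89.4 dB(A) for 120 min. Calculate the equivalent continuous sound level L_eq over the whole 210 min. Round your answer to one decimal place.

Weight each interval's intensity by its duration and average over T = 210 min:
Σ tᵢ·10^(Lᵢ/10) = 90·10^(59.9/10) + 120·10^(89.4/10) = 1.046e+11.
L_eq = 10·log₁₀(1.046e+11/210) = 86.97 dB(A).

87.0 dB(A)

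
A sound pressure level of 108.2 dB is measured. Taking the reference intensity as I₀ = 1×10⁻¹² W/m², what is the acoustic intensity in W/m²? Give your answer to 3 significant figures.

0.0661 W/m²

L = 10·log₁₀(I/I₀) ⇒ I = I₀·10^(L/10) = 10⁻¹² × 10^10.82.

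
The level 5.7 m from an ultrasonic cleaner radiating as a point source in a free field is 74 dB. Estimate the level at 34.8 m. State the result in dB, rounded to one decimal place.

Point-source attenuation: ΔL = 20·log₁₀(r₂/r₁) = 20·log₁₀(34.8/5.7) = 15.714 dB.
L₂ = 74 − 20·log₁₀(34.8/5.7) = 74 − 15.714 = 58.29 dB.

58.3 dB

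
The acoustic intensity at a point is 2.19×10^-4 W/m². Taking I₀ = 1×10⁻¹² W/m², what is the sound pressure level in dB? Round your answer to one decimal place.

L = 10·log₁₀(I/I₀) = 10·log₁₀(2.19×10^-4/10⁻¹²) = 10·log₁₀(2.19×10^8).
L = 10·(0.3404 + 8) = 83.40 dB.

83.4 dB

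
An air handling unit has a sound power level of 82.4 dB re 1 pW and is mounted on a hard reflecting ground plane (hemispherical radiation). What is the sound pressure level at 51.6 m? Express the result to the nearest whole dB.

Free-field hemispherical radiation: L_p = L_w − 10·log₁₀(2π·r²), r = 51.6 m.
2π·r² = 1.673e+04 m², 10·log₁₀ of that is 42.235 dB.
L_p = 82.4 − 42.235 = 40.17 dB.

40 dB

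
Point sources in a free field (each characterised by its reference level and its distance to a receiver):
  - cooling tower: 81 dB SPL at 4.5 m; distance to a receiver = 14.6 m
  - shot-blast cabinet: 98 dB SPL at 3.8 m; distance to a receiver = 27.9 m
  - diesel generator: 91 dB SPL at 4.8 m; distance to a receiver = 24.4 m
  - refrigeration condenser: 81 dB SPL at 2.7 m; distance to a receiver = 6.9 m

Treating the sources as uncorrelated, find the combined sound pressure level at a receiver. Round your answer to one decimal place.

First find each source's level at the receiver (point-source: −20·log₁₀(r/r_ref)), then combine on an intensity basis.
cooling tower: 81 − 20·log₁₀(14.6/4.5) = 81 − 10.22 = 70.78 dB SPL.
shot-blast cabinet: 98 − 20·log₁₀(27.9/3.8) = 98 − 17.32 = 80.68 dB SPL.
diesel generator: 91 − 20·log₁₀(24.4/4.8) = 91 − 14.12 = 76.88 dB SPL.
refrigeration condenser: 81 − 20·log₁₀(6.9/2.7) = 81 − 8.15 = 72.85 dB SPL.
Σ 10^(L/10) = 1.970e+08 → L_total = 10·log₁₀(1.970e+08) = 82.94 dB SPL.

82.9 dB SPL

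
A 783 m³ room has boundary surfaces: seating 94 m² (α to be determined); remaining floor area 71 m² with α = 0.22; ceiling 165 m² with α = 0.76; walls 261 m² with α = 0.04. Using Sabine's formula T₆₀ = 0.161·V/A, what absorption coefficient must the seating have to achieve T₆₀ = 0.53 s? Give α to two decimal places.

0.92

Required total absorption A = 0.161·783/0.53 = 237.85 m².
Absorption from the other surfaces = 71·0.22 + 165·0.76 + 261·0.04 = 151.46 m², so the seating must supply 86.39 m² over 94 m².
α = 86.39/94 = 0.919.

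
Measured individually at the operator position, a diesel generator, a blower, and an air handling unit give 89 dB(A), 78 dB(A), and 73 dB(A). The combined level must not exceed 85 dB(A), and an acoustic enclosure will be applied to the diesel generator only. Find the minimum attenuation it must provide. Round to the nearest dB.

Everything except the diesel generator sums to 10^(78/10) + 10^(73/10) = 8.305e+07 in linear terms, 79.19 dB(A).
To meet 85 dB(A) overall, the treated diesel generator may contribute at most 10^(85/10) − 8.305e+07 = 2.332e+08, i.e. 83.68 dB(A).
So the diesel generator must be reduced from 89 to 83.68 dB(A): IL = 5.32 dB.

5 dB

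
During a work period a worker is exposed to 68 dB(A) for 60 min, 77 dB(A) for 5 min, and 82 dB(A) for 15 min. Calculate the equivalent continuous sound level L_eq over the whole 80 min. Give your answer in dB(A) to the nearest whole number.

76 dB(A)

L_eq = 10·log₁₀[(1/T)·Σ tᵢ·10^(Lᵢ/10)] with T = 80 min.
Σ tᵢ·10^(Lᵢ/10) = 60·10^(68/10) + 5·10^(77/10) + 15·10^(82/10) = 3.007e+09.
L_eq = 10·log₁₀(3.007e+09/80) = 75.75 dB(A).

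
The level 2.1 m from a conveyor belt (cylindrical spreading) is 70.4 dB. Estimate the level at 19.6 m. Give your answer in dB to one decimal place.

Cylindrical spreading from a line source gives a 10·log₁₀(r₂/r₁) drop.
L₂ = 70.4 − 10·log₁₀(19.6/2.1) = 70.4 − 9.700 = 60.70 dB.

60.7 dB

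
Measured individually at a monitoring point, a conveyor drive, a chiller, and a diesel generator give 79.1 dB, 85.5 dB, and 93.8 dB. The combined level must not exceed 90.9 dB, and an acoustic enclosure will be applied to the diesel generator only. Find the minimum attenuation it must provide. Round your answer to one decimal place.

4.8 dB

Everything except the diesel generator sums to 10^(79.1/10) + 10^(85.5/10) = 4.361e+08 in linear terms, 86.40 dB.
The limit corresponds to 10^(90.9/10) = 1.230e+09; subtracting the fixed part leaves 7.942e+08 for the diesel generator, i.e. 89.00 dB.
So the diesel generator must be reduced from 93.8 to 89.00 dB: IL = 4.80 dB.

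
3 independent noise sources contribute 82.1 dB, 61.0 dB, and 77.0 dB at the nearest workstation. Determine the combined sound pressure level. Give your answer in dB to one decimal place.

For uncorrelated sources the intensities add, so convert each level to linear form, sum, and take 10·log₁₀ of the total.
Σ 10^(L/10) = 10^(82.1/10) + 10^(61.0/10) + 10^(77.0/10) = 2.136e+08.
L_total = 10·log₁₀(2.136e+08) = 83.30 dB.

83.3 dB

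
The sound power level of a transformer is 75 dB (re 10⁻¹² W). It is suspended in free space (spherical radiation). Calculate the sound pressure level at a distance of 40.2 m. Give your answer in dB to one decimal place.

Free-field spherical radiation: L_p = L_w − 10·log₁₀(4π·r²), r = 40.2 m.
4π·r² = 2.031e+04 m², 10·log₁₀ of that is 43.077 dB.
L_p = 75 − 43.077 = 31.92 dB.

31.9 dB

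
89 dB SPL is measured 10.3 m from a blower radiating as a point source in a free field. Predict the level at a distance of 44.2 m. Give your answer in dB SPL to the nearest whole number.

76 dB SPL

For a point source, L₂ = L₁ − 20·log₁₀(r₂/r₁).
L₂ = 89 − 20·log₁₀(44.2/10.3) = 89 − 12.652 = 76.35 dB SPL.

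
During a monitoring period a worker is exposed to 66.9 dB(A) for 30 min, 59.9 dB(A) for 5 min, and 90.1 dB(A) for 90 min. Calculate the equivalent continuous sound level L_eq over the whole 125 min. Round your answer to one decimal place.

88.7 dB(A)

L_eq = 10·log₁₀[(1/T)·Σ tᵢ·10^(Lᵢ/10)] with T = 125 min.
Σ tᵢ·10^(Lᵢ/10) = 30·10^(66.9/10) + 5·10^(59.9/10) + 90·10^(90.1/10) = 9.225e+10.
L_eq = 10·log₁₀(9.225e+10/125) = 88.68 dB(A).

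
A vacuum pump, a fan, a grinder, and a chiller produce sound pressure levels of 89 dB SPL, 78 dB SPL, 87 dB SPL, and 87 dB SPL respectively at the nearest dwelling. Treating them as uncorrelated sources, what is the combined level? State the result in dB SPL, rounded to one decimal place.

92.7 dB SPL

For uncorrelated sources the intensities add, so convert each level to linear form, sum, and take 10·log₁₀ of the total.
Σ 10^(L/10) = 10^(89/10) + 10^(78/10) + 10^(87/10) + 10^(87/10) = 1.860e+09.
L_total = 10·log₁₀(1.860e+09) = 92.69 dB SPL.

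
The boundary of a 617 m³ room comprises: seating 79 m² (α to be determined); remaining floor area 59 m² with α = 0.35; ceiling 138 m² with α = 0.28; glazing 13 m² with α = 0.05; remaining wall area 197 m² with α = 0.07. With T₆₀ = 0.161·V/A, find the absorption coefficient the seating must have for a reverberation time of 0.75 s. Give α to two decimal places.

Required total absorption A = 0.161·617/0.75 = 132.45 m².
Absorption from the other surfaces = 59·0.35 + 138·0.28 + 13·0.05 + 197·0.07 = 73.73 m², so the seating must supply 58.72 m² over 79 m².
α = 58.72/79 = 0.743.

0.74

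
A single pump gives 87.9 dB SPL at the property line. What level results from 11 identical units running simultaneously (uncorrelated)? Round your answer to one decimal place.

N identical incoherent sources raise the level by 10·log₁₀ N.
L_total = 87.9 + 10·log₁₀(11) = 87.9 + 10.414 = 98.31 dB SPL.

98.3 dB SPL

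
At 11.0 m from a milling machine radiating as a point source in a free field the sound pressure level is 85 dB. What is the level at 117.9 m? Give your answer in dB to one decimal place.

Point-source attenuation: ΔL = 20·log₁₀(r₂/r₁) = 20·log₁₀(117.9/11.0) = 20.602 dB.
L₂ = 85 − 20·log₁₀(117.9/11.0) = 85 − 20.602 = 64.40 dB.

64.4 dB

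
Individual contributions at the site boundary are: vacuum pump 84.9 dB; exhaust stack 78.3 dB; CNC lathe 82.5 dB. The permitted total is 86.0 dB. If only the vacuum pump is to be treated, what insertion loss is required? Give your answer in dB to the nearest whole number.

3 dB

Fixed contribution from the other sources: Σ 10^(L/10) = 10^(78.3/10) + 10^(82.5/10) = 2.454e+08 (83.90 dB).
To meet 86.0 dB overall, the treated vacuum pump may contribute at most 10^(86.0/10) − 2.454e+08 = 1.527e+08, i.e. 81.84 dB.
So the vacuum pump must be reduced from 84.9 to 81.84 dB: IL = 3.06 dB.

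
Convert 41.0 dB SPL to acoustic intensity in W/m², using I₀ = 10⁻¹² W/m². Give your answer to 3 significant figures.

1.26e-08 W/m²

L = 10·log₁₀(I/I₀) ⇒ I = I₀·10^(L/10) = 10⁻¹² × 10^4.10.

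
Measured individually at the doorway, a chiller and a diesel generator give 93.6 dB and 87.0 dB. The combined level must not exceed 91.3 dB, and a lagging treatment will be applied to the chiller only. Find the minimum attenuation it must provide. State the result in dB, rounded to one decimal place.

Everything except the chiller sums to 10^(87.0/10) = 5.012e+08 in linear terms, 87.00 dB.
To meet 91.3 dB overall, the treated chiller may contribute at most 10^(91.3/10) − 5.012e+08 = 8.478e+08, i.e. 89.28 dB.
Required insertion loss = 93.6 − 89.28 = 4.32 dB.

4.3 dB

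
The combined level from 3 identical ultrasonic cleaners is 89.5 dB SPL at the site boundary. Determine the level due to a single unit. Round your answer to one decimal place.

84.7 dB SPL

3 equal contributions raise the level by 10·log₁₀ 3 = 4.771 dB, so each unit alone gives 89.5 − 4.771.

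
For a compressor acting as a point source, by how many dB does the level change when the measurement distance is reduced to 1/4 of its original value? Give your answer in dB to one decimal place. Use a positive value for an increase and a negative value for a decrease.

Point-source spreading: ΔL = −20·log₁₀(r₂/r₁).
ΔL = −20·log₁₀(0.25) = +12.04 dB.

+12.0 dB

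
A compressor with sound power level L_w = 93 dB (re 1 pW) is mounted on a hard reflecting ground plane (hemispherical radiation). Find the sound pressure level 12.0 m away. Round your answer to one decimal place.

The power spreads over a hemisphere of area 2π·r², so L_p = L_w − 10·log₁₀(2π·r²).
2π·r² = 904.8 m², 10·log₁₀ of that is 29.565 dB.
L_p = 93 − 29.565 = 63.43 dB.

63.4 dB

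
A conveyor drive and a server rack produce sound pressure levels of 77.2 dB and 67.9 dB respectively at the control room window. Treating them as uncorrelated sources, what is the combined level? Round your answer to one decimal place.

77.7 dB

For uncorrelated sources the intensities add, so convert each level to linear form, sum, and take 10·log₁₀ of the total.
Σ 10^(L/10) = 10^(77.2/10) + 10^(67.9/10) = 5.865e+07.
L_total = 10·log₁₀(5.865e+07) = 77.68 dB.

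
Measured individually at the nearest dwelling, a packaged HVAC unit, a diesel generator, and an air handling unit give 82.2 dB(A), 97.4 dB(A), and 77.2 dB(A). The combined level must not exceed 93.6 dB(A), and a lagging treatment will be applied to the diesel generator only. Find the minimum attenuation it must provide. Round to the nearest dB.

The untreated sources together contribute 10^(82.2/10) + 10^(77.2/10) = 2.184e+08, i.e. 83.39 dB(A).
To meet 93.6 dB(A) overall, the treated diesel generator may contribute at most 10^(93.6/10) − 2.184e+08 = 2.072e+09, i.e. 93.16 dB(A).
So the diesel generator must be reduced from 97.4 to 93.16 dB(A): IL = 4.24 dB.

4 dB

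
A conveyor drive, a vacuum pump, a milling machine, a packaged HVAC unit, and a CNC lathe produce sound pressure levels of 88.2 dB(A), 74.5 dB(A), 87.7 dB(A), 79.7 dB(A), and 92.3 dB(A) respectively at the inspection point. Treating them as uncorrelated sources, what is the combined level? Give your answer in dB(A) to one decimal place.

94.9 dB(A)

Incoherent sources combine by intensity addition: L_total = 10·log₁₀(Σ 10^(L_i/10)).
Σ 10^(L/10) = 10^(88.2/10) + 10^(74.5/10) + 10^(87.7/10) + 10^(79.7/10) + 10^(92.3/10) = 3.069e+09.
L_total = 10·log₁₀(3.069e+09) = 94.87 dB(A).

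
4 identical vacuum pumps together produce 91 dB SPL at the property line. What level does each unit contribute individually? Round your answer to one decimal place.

4 equal contributions raise the level by 10·log₁₀ 4 = 6.021 dB, so each unit alone gives 91 − 6.021.

85.0 dB SPL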